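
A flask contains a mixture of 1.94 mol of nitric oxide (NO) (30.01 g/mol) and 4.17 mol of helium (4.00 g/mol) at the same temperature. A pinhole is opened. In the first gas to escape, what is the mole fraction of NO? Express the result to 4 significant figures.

0.1452

The effusion rate of species i is ∝ p_i/√M_i ∝ n_i/√M_i.
Mole fraction of NO in the effusate = (n_NO/√M_NO) / (n_NO/√M_NO + n_He/√M_He)
= (1.94/√30.01) / (1.94/√30.01 + 4.17/√4.00) = 0.3541/(0.3541 + 2.085) = 0.1452.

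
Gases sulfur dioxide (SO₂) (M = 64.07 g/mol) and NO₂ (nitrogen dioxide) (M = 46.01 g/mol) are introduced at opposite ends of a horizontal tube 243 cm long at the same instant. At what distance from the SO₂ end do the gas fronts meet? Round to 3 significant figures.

111 cm

Graham's law gives d_SO₂/d_NO₂ = rate_SO₂/rate_NO₂ = √(M_NO₂/M_SO₂) = √(46.01/64.07) = 0.8474.
With d_SO₂ + d_NO₂ = 243 cm, d_NO₂ = 243/(1 + 0.8474) = 131.5 cm.
d_SO₂ = 243 − 131.5 = 111 cm.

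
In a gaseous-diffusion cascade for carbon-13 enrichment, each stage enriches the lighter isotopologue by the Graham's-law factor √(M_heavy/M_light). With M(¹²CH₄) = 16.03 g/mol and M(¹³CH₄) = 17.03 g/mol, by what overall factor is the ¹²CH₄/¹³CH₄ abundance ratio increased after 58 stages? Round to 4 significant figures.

5.783

Overall factor = α^58 with α = √(17.03/16.03), i.e. (17.03/16.03)^(58/2).
= 1.06238^29 = 5.783.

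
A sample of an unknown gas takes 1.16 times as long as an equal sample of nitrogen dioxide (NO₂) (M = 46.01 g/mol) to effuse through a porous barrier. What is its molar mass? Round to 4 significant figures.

61.91 g/mol

Using Graham's law: t_X/t_NO₂ = √(M_X/M_NO₂).
1.16 = √(M_X/46.01)
M_X = 46.01 × 1.16² = 46.01 × 1.346 = 61.91 g/mol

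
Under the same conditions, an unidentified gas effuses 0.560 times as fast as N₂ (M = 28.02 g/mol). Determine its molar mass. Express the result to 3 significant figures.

By Graham's law, rate_X/rate_N₂ = √(M_N₂/M_X).
0.560 = √(28.02/M_X)
M_X = 28.02 / 0.560² = 28.02 / 0.3136 = 89.3 g/mol

89.3 g/mol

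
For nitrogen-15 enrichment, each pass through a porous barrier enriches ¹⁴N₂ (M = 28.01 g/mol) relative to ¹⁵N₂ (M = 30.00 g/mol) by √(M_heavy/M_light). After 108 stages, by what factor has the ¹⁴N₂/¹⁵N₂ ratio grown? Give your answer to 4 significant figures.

40.70

After 108 stages the ratio has grown by (√(30.00/28.01))^108 = (30.00/28.01)^(108/2).
= 1.07105^54 = 40.70.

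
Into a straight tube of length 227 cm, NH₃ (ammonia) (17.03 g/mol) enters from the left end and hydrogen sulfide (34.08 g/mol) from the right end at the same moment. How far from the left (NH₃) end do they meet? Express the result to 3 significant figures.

Graham's law gives d_NH₃/d_H₂S = rate_NH₃/rate_H₂S = √(M_H₂S/M_NH₃) = √(34.08/17.03) = 1.415.
With d_NH₃ + d_H₂S = 227 cm, d_H₂S = 227/(1 + 1.415) = 94.01 cm.
d_NH₃ = 227 − 94.01 = 133 cm.

133 cm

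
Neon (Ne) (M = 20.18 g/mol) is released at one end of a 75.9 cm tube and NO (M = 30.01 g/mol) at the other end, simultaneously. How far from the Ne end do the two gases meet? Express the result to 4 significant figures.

41.70 cm

The fronts meet when d_Ne + d_NO = L with d_Ne/d_NO = √(M_NO/M_Ne) (Graham's law). Here √(M_NO/M_Ne) = √(30.01/20.18) = 1.219.
With d_Ne + d_NO = 75.9 cm, d_NO = 75.9/(1 + 1.219) = 34.20 cm.
d_Ne = 75.9 − 34.20 = 41.70 cm.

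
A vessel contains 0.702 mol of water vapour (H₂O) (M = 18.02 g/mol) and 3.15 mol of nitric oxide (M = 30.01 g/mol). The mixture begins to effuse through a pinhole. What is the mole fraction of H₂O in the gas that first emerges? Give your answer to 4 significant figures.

0.2234

The effusion rate of species i is ∝ p_i/√M_i ∝ n_i/√M_i.
Mole fraction of H₂O in the effusate = (n_H₂O/√M_H₂O) / (n_H₂O/√M_H₂O + n_NO/√M_NO)
= (0.702/√18.02) / (0.702/√18.02 + 3.15/√30.01) = 0.1654/(0.1654 + 0.5750) = 0.2234.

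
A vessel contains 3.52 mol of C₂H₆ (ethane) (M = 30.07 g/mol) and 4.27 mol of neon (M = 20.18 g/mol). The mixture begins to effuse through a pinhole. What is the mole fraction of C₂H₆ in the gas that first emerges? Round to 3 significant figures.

Effusion rate of each component ∝ n_i/√M_i (partial pressure × 1/√M).
Mole fraction of C₂H₆ in the effusate = (n_C₂H₆/√M_C₂H₆) / (n_C₂H₆/√M_C₂H₆ + n_Ne/√M_Ne)
= (3.52/√30.07) / (3.52/√30.07 + 4.27/√20.18) = 0.6419/(0.6419 + 0.9505) = 0.403.

0.403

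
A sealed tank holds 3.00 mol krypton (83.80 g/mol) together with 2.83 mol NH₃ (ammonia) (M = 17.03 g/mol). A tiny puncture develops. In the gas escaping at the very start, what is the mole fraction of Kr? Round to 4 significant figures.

0.3234

Rate_i ∝ x_i/√M_i (Graham's law weighted by mole fraction), so the effusate composition follows n_i/√M_i.
x_Kr(eff) = (n_Kr/√M_Kr) / (n_Kr/√M_Kr + n_NH₃/√M_NH₃)
= (3.00/√83.80) / (3.00/√83.80 + 2.83/√17.03) = 0.3277/(0.3277 + 0.6858) = 0.3234.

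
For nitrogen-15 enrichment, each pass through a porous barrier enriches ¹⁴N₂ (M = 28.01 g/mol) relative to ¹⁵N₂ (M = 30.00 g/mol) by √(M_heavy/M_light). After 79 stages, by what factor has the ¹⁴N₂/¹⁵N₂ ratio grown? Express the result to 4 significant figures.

The single-stage factor is √(M_heavy/M_light), so 79 stages give [√(30.00/28.01)]^79 = (30.00/28.01)^(79/2).
= 1.07105^(79/2) = 15.05.

15.05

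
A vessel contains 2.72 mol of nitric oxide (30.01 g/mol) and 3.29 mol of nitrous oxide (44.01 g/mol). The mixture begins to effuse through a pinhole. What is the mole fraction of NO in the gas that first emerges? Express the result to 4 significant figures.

Effusion rate of each component ∝ n_i/√M_i (partial pressure × 1/√M).
x_NO(eff) = (n_NO/√M_NO) / (n_NO/√M_NO + n_N₂O/√M_N₂O)
= (2.72/√30.01) / (2.72/√30.01 + 3.29/√44.01) = 0.4965/(0.4965 + 0.4959) = 0.5003.

0.5003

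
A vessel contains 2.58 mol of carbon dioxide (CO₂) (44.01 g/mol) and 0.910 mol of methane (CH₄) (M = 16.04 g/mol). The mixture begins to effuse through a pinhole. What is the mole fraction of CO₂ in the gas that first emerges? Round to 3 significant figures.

0.631

Each component's effusion rate ∝ (its partial pressure)·(1/√M) ∝ n_i/√M_i.
So x_CO₂ in the escaping gas = (n_CO₂/√M_CO₂) / Σ(n_i/√M_i)
= (2.58/√44.01) / (2.58/√44.01 + 0.910/√16.04) = 0.3889/(0.3889 + 0.2272) = 0.631.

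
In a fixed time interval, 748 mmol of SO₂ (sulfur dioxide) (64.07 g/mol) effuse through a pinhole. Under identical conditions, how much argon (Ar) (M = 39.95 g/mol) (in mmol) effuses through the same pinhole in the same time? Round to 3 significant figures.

From Graham's law, rate_Ar/rate_SO₂ = √(M_SO₂/M_Ar) = √(64.07/39.95) = √1.604 = 1.266.
So the amount for Ar is 748 × 1.266 = 947 mmol.

947 mmol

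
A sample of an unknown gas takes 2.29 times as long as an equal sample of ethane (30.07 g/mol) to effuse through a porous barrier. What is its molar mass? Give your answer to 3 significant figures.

By Graham's law, t_X/t_C₂H₆ = √(M_X/M_C₂H₆).
2.29 = √(M_X/30.07)
M_X = 30.07 × 2.29² = 30.07 × 5.244 = 158 g/mol

158 g/mol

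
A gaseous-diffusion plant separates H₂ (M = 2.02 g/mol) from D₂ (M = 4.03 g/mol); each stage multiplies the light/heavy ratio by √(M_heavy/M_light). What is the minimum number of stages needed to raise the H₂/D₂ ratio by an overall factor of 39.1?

11

With α = √(4.03/2.02) per stage, ln α = ½ ln(1.99505) = 0.3453.
Need α^N ≥ 39.1 ⇒ N ≥ ln(39.1) / ln α = 3.666 / 0.3453 = 10.62.
So at least 11 stages are needed.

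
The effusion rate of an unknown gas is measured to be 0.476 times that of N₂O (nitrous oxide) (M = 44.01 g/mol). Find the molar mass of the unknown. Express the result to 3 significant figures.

Graham's law gives rate_X/rate_N₂O = √(M_N₂O/M_X).
0.476 = √(44.01/M_X)
M_X = 44.01 / 0.476² = 44.01 / 0.2266 = 194 g/mol

194 g/mol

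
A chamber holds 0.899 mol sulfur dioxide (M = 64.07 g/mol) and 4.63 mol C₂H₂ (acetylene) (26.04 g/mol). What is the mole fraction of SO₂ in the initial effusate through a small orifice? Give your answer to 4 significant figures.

0.1102

Each component's effusion rate ∝ (its partial pressure)·(1/√M) ∝ n_i/√M_i.
Mole fraction of SO₂ in the effusate = (n_SO₂/√M_SO₂) / (n_SO₂/√M_SO₂ + n_C₂H₂/√M_C₂H₂)
= (0.899/√64.07) / (0.899/√64.07 + 4.63/√26.04) = 0.1123/(0.1123 + 0.9073) = 0.1102.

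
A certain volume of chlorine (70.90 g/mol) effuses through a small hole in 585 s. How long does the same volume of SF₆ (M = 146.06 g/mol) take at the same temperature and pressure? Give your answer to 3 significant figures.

Since effusion rate ∝ 1/√M, t_SF₆/t_Cl₂ = √(M_SF₆/M_Cl₂) = √(146.06/70.90) = √2.060 = 1.435.
So the time for SF₆ is 585 × 1.435 = 840 s.

840 s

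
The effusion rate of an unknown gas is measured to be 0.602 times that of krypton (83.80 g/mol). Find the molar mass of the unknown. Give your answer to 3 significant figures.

Using Graham's law: rate_X/rate_Kr = √(M_Kr/M_X).
0.602 = √(83.80/M_X)
M_X = 83.80 / 0.602² = 83.80 / 0.3624 = 231 g/mol

231 g/mol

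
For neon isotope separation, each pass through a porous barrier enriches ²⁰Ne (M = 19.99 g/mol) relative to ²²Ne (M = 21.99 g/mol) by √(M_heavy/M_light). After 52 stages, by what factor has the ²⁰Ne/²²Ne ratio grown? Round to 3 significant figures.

After 52 stages the ratio has grown by (√(21.99/19.99))^52 = (21.99/19.99)^(52/2).
= 1.10005^26 = 11.9.

11.9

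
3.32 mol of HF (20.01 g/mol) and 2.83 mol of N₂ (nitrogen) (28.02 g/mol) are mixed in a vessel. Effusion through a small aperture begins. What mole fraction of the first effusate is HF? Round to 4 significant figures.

The effusion rate of species i is ∝ p_i/√M_i ∝ n_i/√M_i.
x_HF(eff) = (n_HF/√M_HF) / (n_HF/√M_HF + n_N₂/√M_N₂)
= (3.32/√20.01) / (3.32/√20.01 + 2.83/√28.02) = 0.7422/(0.7422 + 0.5346) = 0.5813.

0.5813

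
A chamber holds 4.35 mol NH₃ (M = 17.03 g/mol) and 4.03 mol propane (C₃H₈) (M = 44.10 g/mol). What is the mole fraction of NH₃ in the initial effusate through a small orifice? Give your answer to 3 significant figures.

0.635

Effusion rate of each component ∝ n_i/√M_i (partial pressure × 1/√M).
So x_NH₃ in the escaping gas = (n_NH₃/√M_NH₃) / Σ(n_i/√M_i)
= (4.35/√17.03) / (4.35/√17.03 + 4.03/√44.10) = 1.054/(1.054 + 0.6069) = 0.635.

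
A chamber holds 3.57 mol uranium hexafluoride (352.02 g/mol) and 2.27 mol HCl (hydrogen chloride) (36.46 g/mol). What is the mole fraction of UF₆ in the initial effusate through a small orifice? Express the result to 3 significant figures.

Effusion rate of each component ∝ n_i/√M_i (partial pressure × 1/√M).
Mole fraction of UF₆ in the effusate = (n_UF₆/√M_UF₆) / (n_UF₆/√M_UF₆ + n_HCl/√M_HCl)
= (3.57/√352.02) / (3.57/√352.02 + 2.27/√36.46) = 0.1903/(0.1903 + 0.3759) = 0.336.

0.336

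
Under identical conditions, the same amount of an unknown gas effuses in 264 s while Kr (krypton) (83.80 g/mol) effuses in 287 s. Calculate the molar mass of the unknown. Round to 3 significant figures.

By Graham's law, t_X/t_Kr = √(M_X/M_Kr).
264/287 = 0.9199 = √(M_X/83.80)
M_X = 83.80 × 0.9199² = 83.80 × 0.8461 = 70.9 g/mol

70.9 g/mol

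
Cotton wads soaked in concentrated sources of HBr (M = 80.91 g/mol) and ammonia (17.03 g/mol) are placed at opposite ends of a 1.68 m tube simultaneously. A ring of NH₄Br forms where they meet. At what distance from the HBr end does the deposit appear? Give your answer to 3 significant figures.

0.528 m

The fronts meet when d_HBr + d_NH₃ = L with d_HBr/d_NH₃ = √(M_NH₃/M_HBr) (Graham's law). Here √(M_NH₃/M_HBr) = √(17.03/80.91) = 0.4588.
With d_HBr + d_NH₃ = 1.68 m, d_NH₃ = 1.68/(1 + 0.4588) = 1.152 m.
d_HBr = 1.68 − 1.152 = 0.528 m.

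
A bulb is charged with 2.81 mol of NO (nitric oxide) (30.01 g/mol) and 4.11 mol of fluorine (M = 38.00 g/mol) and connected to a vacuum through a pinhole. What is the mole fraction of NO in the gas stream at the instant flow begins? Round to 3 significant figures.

Rate_i ∝ x_i/√M_i (Graham's law weighted by mole fraction), so the effusate composition follows n_i/√M_i.
x_NO(eff) = (n_NO/√M_NO) / (n_NO/√M_NO + n_F₂/√M_F₂)
= (2.81/√30.01) / (2.81/√30.01 + 4.11/√38.00) = 0.5129/(0.5129 + 0.6667) = 0.435.

0.435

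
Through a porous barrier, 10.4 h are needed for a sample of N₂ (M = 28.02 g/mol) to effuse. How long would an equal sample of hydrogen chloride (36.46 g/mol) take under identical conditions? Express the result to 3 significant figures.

11.9 h

Graham's law gives t_HCl/t_N₂ = √(M_HCl/M_N₂) = √(36.46/28.02) = √1.301 = 1.141.
So the time for HCl is 10.4 × 1.141 = 11.9 h.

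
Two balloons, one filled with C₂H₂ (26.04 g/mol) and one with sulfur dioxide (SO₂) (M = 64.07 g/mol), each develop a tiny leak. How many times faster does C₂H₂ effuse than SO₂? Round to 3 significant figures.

1.57

Using Graham's law: rate_C₂H₂/rate_SO₂ = √(M_SO₂/M_C₂H₂) = √(64.07/26.04) = √2.460 = 1.57.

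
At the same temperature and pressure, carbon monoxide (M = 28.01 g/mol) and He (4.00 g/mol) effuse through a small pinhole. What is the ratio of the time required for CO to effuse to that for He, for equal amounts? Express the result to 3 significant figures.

From Graham's law, t_CO/t_He = √(M_CO/M_He) = √(28.01/4.00) = √7.003 = 2.65.

2.65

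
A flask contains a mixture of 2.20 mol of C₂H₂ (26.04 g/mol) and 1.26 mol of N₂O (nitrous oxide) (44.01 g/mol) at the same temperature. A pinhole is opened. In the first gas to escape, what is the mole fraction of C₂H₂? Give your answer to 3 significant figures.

Rate_i ∝ x_i/√M_i (Graham's law weighted by mole fraction), so the effusate composition follows n_i/√M_i.
Mole fraction of C₂H₂ in the effusate = (n_C₂H₂/√M_C₂H₂) / (n_C₂H₂/√M_C₂H₂ + n_N₂O/√M_N₂O)
= (2.20/√26.04) / (2.20/√26.04 + 1.26/√44.01) = 0.4311/(0.4311 + 0.1899) = 0.694.

0.694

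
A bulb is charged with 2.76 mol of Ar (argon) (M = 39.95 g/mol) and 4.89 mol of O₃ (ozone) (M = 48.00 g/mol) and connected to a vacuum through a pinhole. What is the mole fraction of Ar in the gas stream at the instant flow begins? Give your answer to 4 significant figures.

0.3822

Rate_i ∝ x_i/√M_i (Graham's law weighted by mole fraction), so the effusate composition follows n_i/√M_i.
Mole fraction of Ar in the effusate = (n_Ar/√M_Ar) / (n_Ar/√M_Ar + n_O₃/√M_O₃)
= (2.76/√39.95) / (2.76/√39.95 + 4.89/√48.00) = 0.4367/(0.4367 + 0.7058) = 0.3822.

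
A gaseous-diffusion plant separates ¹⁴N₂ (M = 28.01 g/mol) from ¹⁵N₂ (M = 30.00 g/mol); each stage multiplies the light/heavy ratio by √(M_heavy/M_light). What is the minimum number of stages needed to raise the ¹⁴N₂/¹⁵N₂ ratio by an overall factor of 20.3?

Per stage α = (30.00/28.01)^(1/2) = 1.07105^0.5, giving ln α = 0.03432.
Need α^N ≥ 20.3 ⇒ N ≥ ln(20.3) / ln α = 3.011 / 0.03432 = 87.73.
Minimum whole number of stages: N = 88.

88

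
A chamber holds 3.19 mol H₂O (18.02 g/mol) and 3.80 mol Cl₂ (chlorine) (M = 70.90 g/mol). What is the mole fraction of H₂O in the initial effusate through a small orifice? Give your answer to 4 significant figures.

Effusion rate of each component ∝ n_i/√M_i (partial pressure × 1/√M).
x_H₂O(eff) = (n_H₂O/√M_H₂O) / (n_H₂O/√M_H₂O + n_Cl₂/√M_Cl₂)
= (3.19/√18.02) / (3.19/√18.02 + 3.80/√70.90) = 0.7515/(0.7515 + 0.4513) = 0.6248.

0.6248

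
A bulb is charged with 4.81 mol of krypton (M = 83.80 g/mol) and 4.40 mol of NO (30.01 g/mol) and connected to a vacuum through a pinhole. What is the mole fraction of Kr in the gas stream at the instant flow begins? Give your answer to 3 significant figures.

0.395

Each component's effusion rate ∝ (its partial pressure)·(1/√M) ∝ n_i/√M_i.
x_Kr(eff) = (n_Kr/√M_Kr) / (n_Kr/√M_Kr + n_NO/√M_NO)
= (4.81/√83.80) / (4.81/√83.80 + 4.40/√30.01) = 0.5254/(0.5254 + 0.8032) = 0.395.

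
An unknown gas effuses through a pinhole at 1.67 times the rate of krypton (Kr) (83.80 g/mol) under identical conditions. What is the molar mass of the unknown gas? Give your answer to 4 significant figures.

From Graham's law, rate_X/rate_Kr = √(M_Kr/M_X).
1.67 = √(83.80/M_X)
M_X = 83.80 / 1.67² = 83.80 / 2.789 = 30.05 g/mol

30.05 g/mol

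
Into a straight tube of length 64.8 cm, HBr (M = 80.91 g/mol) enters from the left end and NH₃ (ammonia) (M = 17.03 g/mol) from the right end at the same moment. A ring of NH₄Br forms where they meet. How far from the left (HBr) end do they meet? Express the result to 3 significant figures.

Distances travelled in equal time are proportional to diffusion rates, so d_HBr/d_NH₃ = √(M_NH₃/M_HBr) = √(17.03/80.91) = 0.4588.
With d_HBr + d_NH₃ = 64.8 cm, d_NH₃ = 64.8/(1 + 0.4588) = 44.42 cm.
d_HBr = 64.8 − 44.42 = 20.4 cm.

20.4 cm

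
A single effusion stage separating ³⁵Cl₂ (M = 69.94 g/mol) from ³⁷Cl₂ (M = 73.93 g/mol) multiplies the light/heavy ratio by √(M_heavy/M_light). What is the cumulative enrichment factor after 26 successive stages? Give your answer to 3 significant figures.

Overall factor = α^26 with α = √(73.93/69.94), i.e. (73.93/69.94)^(26/2).
= 1.05705^13 = 2.06.

2.06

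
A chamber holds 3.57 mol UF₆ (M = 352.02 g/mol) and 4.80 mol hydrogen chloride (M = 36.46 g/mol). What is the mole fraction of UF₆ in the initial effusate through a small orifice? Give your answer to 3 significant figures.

0.193

The effusion rate of species i is ∝ p_i/√M_i ∝ n_i/√M_i.
x_UF₆(eff) = (n_UF₆/√M_UF₆) / (n_UF₆/√M_UF₆ + n_HCl/√M_HCl)
= (3.57/√352.02) / (3.57/√352.02 + 4.80/√36.46) = 0.1903/(0.1903 + 0.7949) = 0.193.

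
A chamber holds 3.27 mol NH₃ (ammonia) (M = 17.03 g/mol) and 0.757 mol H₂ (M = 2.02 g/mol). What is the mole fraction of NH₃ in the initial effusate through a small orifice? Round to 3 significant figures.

0.598

Each component's effusion rate ∝ (its partial pressure)·(1/√M) ∝ n_i/√M_i.
So x_NH₃ in the escaping gas = (n_NH₃/√M_NH₃) / Σ(n_i/√M_i)
= (3.27/√17.03) / (3.27/√17.03 + 0.757/√2.02) = 0.7924/(0.7924 + 0.5326) = 0.598.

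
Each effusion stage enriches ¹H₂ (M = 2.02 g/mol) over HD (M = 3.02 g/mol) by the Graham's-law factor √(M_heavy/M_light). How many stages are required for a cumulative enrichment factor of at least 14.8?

Per stage α = (3.02/2.02)^(1/2) = 1.49505^0.5, giving ln α = 0.2011.
Need α^N ≥ 14.8 ⇒ N ≥ ln(14.8) / ln α = 2.695 / 0.2011 = 13.40.
So at least 14 stages are needed.

14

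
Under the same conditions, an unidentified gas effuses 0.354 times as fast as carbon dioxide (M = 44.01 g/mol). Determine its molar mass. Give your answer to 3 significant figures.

351 g/mol

From Graham's law, rate_X/rate_CO₂ = √(M_CO₂/M_X).
0.354 = √(44.01/M_X)
M_X = 44.01 / 0.354² = 44.01 / 0.1253 = 351 g/mol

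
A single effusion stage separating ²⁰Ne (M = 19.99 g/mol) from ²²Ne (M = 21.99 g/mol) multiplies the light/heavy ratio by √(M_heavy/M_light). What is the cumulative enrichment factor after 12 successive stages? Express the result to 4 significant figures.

After 12 stages the ratio has grown by (√(21.99/19.99))^12 = (21.99/19.99)^(12/2).
= 1.10005^6 = 1.772.

1.772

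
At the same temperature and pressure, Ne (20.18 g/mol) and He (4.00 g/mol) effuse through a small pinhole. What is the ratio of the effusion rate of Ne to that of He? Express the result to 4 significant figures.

From Graham's law, rate_Ne/rate_He = √(M_He/M_Ne) = √(4.00/20.18) = √0.1982 = 0.4452.

0.4452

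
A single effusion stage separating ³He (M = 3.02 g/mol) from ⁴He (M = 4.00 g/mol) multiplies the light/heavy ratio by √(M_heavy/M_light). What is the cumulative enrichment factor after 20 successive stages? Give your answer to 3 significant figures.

16.6

Each stage multiplies the ratio by α = √(4.00/3.02), so after 20 stages the overall factor is α^20 = (4.00/3.02)^(20/2).
= 1.32450^10 = 16.6.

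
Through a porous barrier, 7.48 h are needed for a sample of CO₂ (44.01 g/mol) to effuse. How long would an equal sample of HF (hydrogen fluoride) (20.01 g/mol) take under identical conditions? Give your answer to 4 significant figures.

5.044 h

Using Graham's law: t_HF/t_CO₂ = √(M_HF/M_CO₂) = √(20.01/44.01) = √0.4547 = 0.6743.
So the time for HF is 7.48 × 0.6743 = 5.044 h.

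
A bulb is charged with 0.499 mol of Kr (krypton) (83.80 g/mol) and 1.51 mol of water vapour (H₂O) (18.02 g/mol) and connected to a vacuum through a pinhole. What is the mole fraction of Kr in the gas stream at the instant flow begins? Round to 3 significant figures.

Rate_i ∝ x_i/√M_i (Graham's law weighted by mole fraction), so the effusate composition follows n_i/√M_i.
Mole fraction of Kr in the effusate = (n_Kr/√M_Kr) / (n_Kr/√M_Kr + n_H₂O/√M_H₂O)
= (0.499/√83.80) / (0.499/√83.80 + 1.51/√18.02) = 0.05451/(0.05451 + 0.3557) = 0.133.

0.133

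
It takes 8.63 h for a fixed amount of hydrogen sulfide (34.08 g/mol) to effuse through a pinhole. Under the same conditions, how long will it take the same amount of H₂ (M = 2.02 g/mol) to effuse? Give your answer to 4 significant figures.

2.101 h

By Graham's law, t_H₂/t_H₂S = √(M_H₂/M_H₂S) = √(2.02/34.08) = √0.05927 = 0.2435.
So the time for H₂ is 8.63 × 0.2435 = 2.101 h.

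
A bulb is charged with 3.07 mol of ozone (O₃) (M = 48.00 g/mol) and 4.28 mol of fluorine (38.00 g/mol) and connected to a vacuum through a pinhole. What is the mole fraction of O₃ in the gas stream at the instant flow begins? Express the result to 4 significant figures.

0.3896

Each component's effusion rate ∝ (its partial pressure)·(1/√M) ∝ n_i/√M_i.
x_O₃(eff) = (n_O₃/√M_O₃) / (n_O₃/√M_O₃ + n_F₂/√M_F₂)
= (3.07/√48.00) / (3.07/√48.00 + 4.28/√38.00) = 0.4431/(0.4431 + 0.6943) = 0.3896.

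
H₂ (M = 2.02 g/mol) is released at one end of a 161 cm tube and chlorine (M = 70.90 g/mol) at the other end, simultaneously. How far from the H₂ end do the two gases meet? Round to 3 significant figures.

138 cm

The fronts meet when d_H₂ + d_Cl₂ = L with d_H₂/d_Cl₂ = √(M_Cl₂/M_H₂) (Graham's law). Here √(M_Cl₂/M_H₂) = √(70.90/2.02) = 5.924.
With d_H₂ + d_Cl₂ = 161 cm, d_Cl₂ = 161/(1 + 5.924) = 23.25 cm.
d_H₂ = 161 − 23.25 = 138 cm.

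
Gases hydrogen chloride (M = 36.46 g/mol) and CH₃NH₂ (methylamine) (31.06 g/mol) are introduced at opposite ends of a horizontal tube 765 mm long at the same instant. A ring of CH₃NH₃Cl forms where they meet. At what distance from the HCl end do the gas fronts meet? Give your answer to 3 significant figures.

In equal time, each gas travels a distance ∝ its rate ∝ 1/√M, so d_HCl/d_CH₃NH₂ = √(M_CH₃NH₂/M_HCl) = √(31.06/36.46) = 0.9230.
With d_HCl + d_CH₃NH₂ = 765 mm, d_CH₃NH₂ = 765/(1 + 0.9230) = 397.8 mm.
d_HCl = 765 − 397.8 = 367 mm.

367 mm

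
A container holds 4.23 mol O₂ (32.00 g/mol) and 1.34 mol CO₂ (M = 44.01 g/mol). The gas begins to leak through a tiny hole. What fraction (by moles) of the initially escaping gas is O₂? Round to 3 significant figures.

0.787

The effusion rate of species i is ∝ p_i/√M_i ∝ n_i/√M_i.
Mole fraction of O₂ in the effusate = (n_O₂/√M_O₂) / (n_O₂/√M_O₂ + n_CO₂/√M_CO₂)
= (4.23/√32.00) / (4.23/√32.00 + 1.34/√44.01) = 0.7478/(0.7478 + 0.2020) = 0.787.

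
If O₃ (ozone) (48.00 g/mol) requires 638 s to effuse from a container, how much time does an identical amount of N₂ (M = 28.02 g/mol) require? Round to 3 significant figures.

By Graham's law, t_N₂/t_O₃ = √(M_N₂/M_O₃) = √(28.02/48.00) = √0.5837 = 0.7640.
So the time for N₂ is 638 × 0.7640 = 487 s.

487 s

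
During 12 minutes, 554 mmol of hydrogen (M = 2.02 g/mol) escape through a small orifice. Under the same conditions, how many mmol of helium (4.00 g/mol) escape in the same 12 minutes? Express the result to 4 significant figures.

By Graham's law, rate_He/rate_H₂ = √(M_H₂/M_He) = √(2.02/4.00) = √0.5050 = 0.7106.
So the amount for He is 554 × 0.7106 = 393.7 mmol.

393.7 mmol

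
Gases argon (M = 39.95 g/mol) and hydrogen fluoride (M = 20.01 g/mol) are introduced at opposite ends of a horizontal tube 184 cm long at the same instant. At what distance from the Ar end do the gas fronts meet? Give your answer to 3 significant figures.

76.3 cm

The fronts meet when d_Ar + d_HF = L with d_Ar/d_HF = √(M_HF/M_Ar) (Graham's law). Here √(M_HF/M_Ar) = √(20.01/39.95) = 0.7077.
With d_Ar + d_HF = 184 cm, d_HF = 184/(1 + 0.7077) = 107.7 cm.
d_Ar = 184 − 107.7 = 76.3 cm.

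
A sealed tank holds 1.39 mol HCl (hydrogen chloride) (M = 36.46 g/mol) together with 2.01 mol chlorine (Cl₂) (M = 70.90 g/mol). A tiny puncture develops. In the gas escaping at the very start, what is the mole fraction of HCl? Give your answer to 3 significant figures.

0.491

The effusion rate of species i is ∝ p_i/√M_i ∝ n_i/√M_i.
x_HCl(eff) = (n_HCl/√M_HCl) / (n_HCl/√M_HCl + n_Cl₂/√M_Cl₂)
= (1.39/√36.46) / (1.39/√36.46 + 2.01/√70.90) = 0.2302/(0.2302 + 0.2387) = 0.491.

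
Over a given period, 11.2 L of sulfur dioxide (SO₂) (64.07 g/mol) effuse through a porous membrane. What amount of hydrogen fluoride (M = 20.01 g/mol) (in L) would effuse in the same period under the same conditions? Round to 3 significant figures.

Since effusion rate ∝ 1/√M, rate_HF/rate_SO₂ = √(M_SO₂/M_HF) = √(64.07/20.01) = √3.202 = 1.789.
So the volume for HF is 11.2 × 1.789 = 20.0 L.

20.0 L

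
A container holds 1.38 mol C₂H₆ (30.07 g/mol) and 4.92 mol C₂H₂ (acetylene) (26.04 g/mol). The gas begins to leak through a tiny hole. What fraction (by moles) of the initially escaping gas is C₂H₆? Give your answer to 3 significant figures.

Each component's effusion rate ∝ (its partial pressure)·(1/√M) ∝ n_i/√M_i.
x_C₂H₆(eff) = (n_C₂H₆/√M_C₂H₆) / (n_C₂H₆/√M_C₂H₆ + n_C₂H₂/√M_C₂H₂)
= (1.38/√30.07) / (1.38/√30.07 + 4.92/√26.04) = 0.2517/(0.2517 + 0.9642) = 0.207.

0.207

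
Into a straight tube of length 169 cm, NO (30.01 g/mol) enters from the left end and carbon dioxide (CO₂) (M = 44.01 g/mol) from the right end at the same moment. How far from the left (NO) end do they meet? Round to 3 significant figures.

Distances travelled in equal time are proportional to diffusion rates, so d_NO/d_CO₂ = √(M_CO₂/M_NO) = √(44.01/30.01) = 1.211.
With d_NO + d_CO₂ = 169 cm, d_CO₂ = 169/(1 + 1.211) = 76.44 cm.
d_NO = 169 − 76.44 = 92.6 cm.

92.6 cm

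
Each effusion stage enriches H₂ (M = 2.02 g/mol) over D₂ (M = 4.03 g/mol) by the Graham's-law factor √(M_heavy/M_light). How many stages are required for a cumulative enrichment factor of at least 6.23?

Single-stage factor α = √(4.03/2.02), so ln α = ½ ln(1.99505) = 0.3453.
Need α^N ≥ 6.23 ⇒ N ≥ ln(6.23) / ln α = 1.829 / 0.3453 = 5.30.
Minimum whole number of stages: N = 6.

6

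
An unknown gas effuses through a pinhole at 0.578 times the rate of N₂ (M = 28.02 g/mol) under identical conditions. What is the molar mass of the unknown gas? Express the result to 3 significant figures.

Since effusion rate ∝ 1/√M, rate_X/rate_N₂ = √(M_N₂/M_X).
0.578 = √(28.02/M_X)
M_X = 28.02 / 0.578² = 28.02 / 0.3341 = 83.9 g/mol

83.9 g/mol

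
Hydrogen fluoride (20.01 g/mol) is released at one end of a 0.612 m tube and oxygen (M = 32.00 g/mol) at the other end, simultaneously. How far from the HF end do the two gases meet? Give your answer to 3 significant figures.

The fronts meet when d_HF + d_O₂ = L with d_HF/d_O₂ = √(M_O₂/M_HF) (Graham's law). Here √(M_O₂/M_HF) = √(32.00/20.01) = 1.265.
With d_HF + d_O₂ = 0.612 m, d_O₂ = 0.612/(1 + 1.265) = 0.2702 m.
d_HF = 0.612 − 0.2702 = 0.342 m.

0.342 m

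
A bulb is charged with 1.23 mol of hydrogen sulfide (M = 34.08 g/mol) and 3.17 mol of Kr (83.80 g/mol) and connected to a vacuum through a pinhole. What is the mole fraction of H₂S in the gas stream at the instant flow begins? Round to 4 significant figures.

The effusion rate of species i is ∝ p_i/√M_i ∝ n_i/√M_i.
So x_H₂S in the escaping gas = (n_H₂S/√M_H₂S) / Σ(n_i/√M_i)
= (1.23/√34.08) / (1.23/√34.08 + 3.17/√83.80) = 0.2107/(0.2107 + 0.3463) = 0.3783.

0.3783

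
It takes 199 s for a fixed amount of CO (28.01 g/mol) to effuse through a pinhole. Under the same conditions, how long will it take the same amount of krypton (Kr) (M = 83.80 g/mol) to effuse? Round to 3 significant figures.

344 s

From Graham's law, t_Kr/t_CO = √(M_Kr/M_CO) = √(83.80/28.01) = √2.992 = 1.730.
So the time for Kr is 199 × 1.730 = 344 s.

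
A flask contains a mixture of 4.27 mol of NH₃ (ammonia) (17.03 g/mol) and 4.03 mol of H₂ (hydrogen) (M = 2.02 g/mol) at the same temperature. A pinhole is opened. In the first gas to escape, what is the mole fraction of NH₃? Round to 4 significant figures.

0.2674

Effusion rate of each component ∝ n_i/√M_i (partial pressure × 1/√M).
Mole fraction of NH₃ in the effusate = (n_NH₃/√M_NH₃) / (n_NH₃/√M_NH₃ + n_H₂/√M_H₂)
= (4.27/√17.03) / (4.27/√17.03 + 4.03/√2.02) = 1.035/(1.035 + 2.835) = 0.2674.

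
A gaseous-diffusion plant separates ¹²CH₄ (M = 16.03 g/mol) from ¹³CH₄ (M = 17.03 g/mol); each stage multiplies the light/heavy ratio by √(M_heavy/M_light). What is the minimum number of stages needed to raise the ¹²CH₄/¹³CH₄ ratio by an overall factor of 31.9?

115

Single-stage factor α = √(17.03/16.03), so ln α = ½ ln(1.06238) = 0.03026.
Need α^N ≥ 31.9 ⇒ N ≥ ln(31.9) / ln α = 3.463 / 0.03026 = 114.44.
Rounding up, N = 115 stages.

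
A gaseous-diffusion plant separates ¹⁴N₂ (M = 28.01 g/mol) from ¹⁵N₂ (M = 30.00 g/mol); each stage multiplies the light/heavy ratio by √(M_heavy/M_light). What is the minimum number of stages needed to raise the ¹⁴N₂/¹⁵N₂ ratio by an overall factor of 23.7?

Single-stage factor α = √(30.00/28.01), so ln α = ½ ln(1.07105) = 0.03432.
Need α^N ≥ 23.7 ⇒ N ≥ ln(23.7) / ln α = 3.165 / 0.03432 = 92.24.
Minimum whole number of stages: N = 93.

93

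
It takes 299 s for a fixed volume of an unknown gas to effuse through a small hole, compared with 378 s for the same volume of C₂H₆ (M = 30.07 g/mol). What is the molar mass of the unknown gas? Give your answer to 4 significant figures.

Since effusion rate ∝ 1/√M, t_X/t_C₂H₆ = √(M_X/M_C₂H₆).
299/378 = 0.7910 = √(M_X/30.07)
M_X = 30.07 × 0.7910² = 30.07 × 0.6257 = 18.81 g/mol

18.81 g/mol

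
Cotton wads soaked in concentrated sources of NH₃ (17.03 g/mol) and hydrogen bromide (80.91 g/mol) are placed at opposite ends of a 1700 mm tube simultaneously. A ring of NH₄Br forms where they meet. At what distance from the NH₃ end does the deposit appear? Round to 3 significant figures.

1170 mm

In equal time, each gas travels a distance ∝ its rate ∝ 1/√M, so d_NH₃/d_HBr = √(M_HBr/M_NH₃) = √(80.91/17.03) = 2.180.
With d_NH₃ + d_HBr = 1700 mm, d_HBr = 1700/(1 + 2.180) = 534.6 mm.
d_NH₃ = 1700 − 534.6 = 1170 mm.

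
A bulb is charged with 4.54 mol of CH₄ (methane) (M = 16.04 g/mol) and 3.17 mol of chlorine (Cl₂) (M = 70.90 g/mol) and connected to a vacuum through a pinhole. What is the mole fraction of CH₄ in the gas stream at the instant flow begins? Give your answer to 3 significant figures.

0.751

Each component's effusion rate ∝ (its partial pressure)·(1/√M) ∝ n_i/√M_i.
So x_CH₄ in the escaping gas = (n_CH₄/√M_CH₄) / Σ(n_i/√M_i)
= (4.54/√16.04) / (4.54/√16.04 + 3.17/√70.90) = 1.134/(1.134 + 0.3765) = 0.751.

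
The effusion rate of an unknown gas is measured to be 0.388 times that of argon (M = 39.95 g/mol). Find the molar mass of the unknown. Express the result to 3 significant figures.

By Graham's law, rate_X/rate_Ar = √(M_Ar/M_X).
0.388 = √(39.95/M_X)
M_X = 39.95 / 0.388² = 39.95 / 0.1505 = 265 g/mol

265 g/mol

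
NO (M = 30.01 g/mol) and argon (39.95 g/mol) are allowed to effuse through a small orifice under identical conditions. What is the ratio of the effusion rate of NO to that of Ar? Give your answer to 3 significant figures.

From Graham's law, rate_NO/rate_Ar = √(M_Ar/M_NO) = √(39.95/30.01) = √1.331 = 1.15.

1.15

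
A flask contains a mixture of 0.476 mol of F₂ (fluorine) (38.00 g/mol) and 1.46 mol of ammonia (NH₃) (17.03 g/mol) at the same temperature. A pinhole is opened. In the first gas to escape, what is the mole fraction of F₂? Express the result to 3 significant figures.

0.179

Each component's effusion rate ∝ (its partial pressure)·(1/√M) ∝ n_i/√M_i.
Mole fraction of F₂ in the effusate = (n_F₂/√M_F₂) / (n_F₂/√M_F₂ + n_NH₃/√M_NH₃)
= (0.476/√38.00) / (0.476/√38.00 + 1.46/√17.03) = 0.07722/(0.07722 + 0.3538) = 0.179.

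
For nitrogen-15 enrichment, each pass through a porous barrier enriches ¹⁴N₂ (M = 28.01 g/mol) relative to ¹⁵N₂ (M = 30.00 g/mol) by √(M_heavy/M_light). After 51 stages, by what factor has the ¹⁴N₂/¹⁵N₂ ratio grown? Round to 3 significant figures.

After 51 stages the ratio has grown by (√(30.00/28.01))^51 = (30.00/28.01)^(51/2).
= 1.07105^(51/2) = 5.76.

5.76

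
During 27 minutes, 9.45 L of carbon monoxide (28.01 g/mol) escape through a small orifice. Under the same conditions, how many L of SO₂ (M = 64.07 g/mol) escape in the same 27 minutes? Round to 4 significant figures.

Graham's law gives rate_SO₂/rate_CO = √(M_CO/M_SO₂) = √(28.01/64.07) = √0.4372 = 0.6612.
So the volume for SO₂ is 9.45 × 0.6612 = 6.248 L.

6.248 L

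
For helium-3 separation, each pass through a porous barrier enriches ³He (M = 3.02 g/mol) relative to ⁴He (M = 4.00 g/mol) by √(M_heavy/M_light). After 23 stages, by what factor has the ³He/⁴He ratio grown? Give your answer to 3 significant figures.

Overall factor = α^23 with α = √(4.00/3.02), i.e. (4.00/3.02)^(23/2).
= 1.32450^(23/2) = 25.3.

25.3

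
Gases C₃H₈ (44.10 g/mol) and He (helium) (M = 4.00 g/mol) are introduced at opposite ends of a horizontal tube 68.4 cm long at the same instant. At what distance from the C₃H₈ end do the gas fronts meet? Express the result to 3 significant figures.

15.8 cm

In equal time, each gas travels a distance ∝ its rate ∝ 1/√M, so d_C₃H₈/d_He = √(M_He/M_C₃H₈) = √(4.00/44.10) = 0.3012.
With d_C₃H₈ + d_He = 68.4 cm, d_He = 68.4/(1 + 0.3012) = 52.57 cm.
d_C₃H₈ = 68.4 − 52.57 = 15.8 cm.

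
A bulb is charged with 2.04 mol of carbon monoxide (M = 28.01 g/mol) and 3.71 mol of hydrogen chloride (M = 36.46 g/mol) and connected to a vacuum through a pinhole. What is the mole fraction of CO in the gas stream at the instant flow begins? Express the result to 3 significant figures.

0.386

Effusion rate of each component ∝ n_i/√M_i (partial pressure × 1/√M).
Mole fraction of CO in the effusate = (n_CO/√M_CO) / (n_CO/√M_CO + n_HCl/√M_HCl)
= (2.04/√28.01) / (2.04/√28.01 + 3.71/√36.46) = 0.3855/(0.3855 + 0.6144) = 0.386.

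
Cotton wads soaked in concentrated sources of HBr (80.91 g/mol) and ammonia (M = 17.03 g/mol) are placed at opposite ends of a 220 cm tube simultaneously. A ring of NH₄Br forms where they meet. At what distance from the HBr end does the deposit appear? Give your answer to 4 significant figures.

Distances travelled in equal time are proportional to diffusion rates, so d_HBr/d_NH₃ = √(M_NH₃/M_HBr) = √(17.03/80.91) = 0.4588.
With d_HBr + d_NH₃ = 220 cm, d_NH₃ = 220/(1 + 0.4588) = 150.8 cm.
d_HBr = 220 − 150.8 = 69.19 cm.

69.19 cm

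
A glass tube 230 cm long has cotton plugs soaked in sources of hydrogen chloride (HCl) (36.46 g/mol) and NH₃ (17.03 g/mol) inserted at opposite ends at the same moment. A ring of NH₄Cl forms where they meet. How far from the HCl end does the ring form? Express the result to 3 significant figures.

93.4 cm

In equal time, each gas travels a distance ∝ its rate ∝ 1/√M, so d_HCl/d_NH₃ = √(M_NH₃/M_HCl) = √(17.03/36.46) = 0.6834.
With d_HCl + d_NH₃ = 230 cm, d_NH₃ = 230/(1 + 0.6834) = 136.6 cm.
d_HCl = 230 − 136.6 = 93.4 cm.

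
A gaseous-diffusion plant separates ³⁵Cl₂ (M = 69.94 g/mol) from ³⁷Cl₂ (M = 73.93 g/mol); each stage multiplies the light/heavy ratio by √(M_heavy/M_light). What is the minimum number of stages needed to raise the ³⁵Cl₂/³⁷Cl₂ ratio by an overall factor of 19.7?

Per stage α = (73.93/69.94)^(1/2) = 1.05705^0.5, giving ln α = 0.02774.
Need α^N ≥ 19.7 ⇒ N ≥ ln(19.7) / ln α = 2.981 / 0.02774 = 107.45.
So at least 108 stages are needed.

108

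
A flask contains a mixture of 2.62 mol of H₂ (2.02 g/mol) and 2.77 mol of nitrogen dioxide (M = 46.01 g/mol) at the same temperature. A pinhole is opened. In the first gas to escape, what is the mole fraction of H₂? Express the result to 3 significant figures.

Effusion rate of each component ∝ n_i/√M_i (partial pressure × 1/√M).
So x_H₂ in the escaping gas = (n_H₂/√M_H₂) / Σ(n_i/√M_i)
= (2.62/√2.02) / (2.62/√2.02 + 2.77/√46.01) = 1.843/(1.843 + 0.4084) = 0.819.

0.819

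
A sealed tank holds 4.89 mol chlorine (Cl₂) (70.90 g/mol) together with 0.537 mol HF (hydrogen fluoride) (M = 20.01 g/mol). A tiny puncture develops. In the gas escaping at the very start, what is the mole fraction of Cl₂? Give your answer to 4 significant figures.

0.8287

Each component's effusion rate ∝ (its partial pressure)·(1/√M) ∝ n_i/√M_i.
Mole fraction of Cl₂ in the effusate = (n_Cl₂/√M_Cl₂) / (n_Cl₂/√M_Cl₂ + n_HF/√M_HF)
= (4.89/√70.90) / (4.89/√70.90 + 0.537/√20.01) = 0.5807/(0.5807 + 0.1200) = 0.8287.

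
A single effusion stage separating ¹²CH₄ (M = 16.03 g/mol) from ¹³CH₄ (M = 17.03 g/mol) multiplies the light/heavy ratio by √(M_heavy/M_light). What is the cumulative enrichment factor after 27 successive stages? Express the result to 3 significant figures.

The single-stage factor is √(M_heavy/M_light), so 27 stages give [√(17.03/16.03)]^27 = (17.03/16.03)^(27/2).
= 1.06238^(27/2) = 2.26.

2.26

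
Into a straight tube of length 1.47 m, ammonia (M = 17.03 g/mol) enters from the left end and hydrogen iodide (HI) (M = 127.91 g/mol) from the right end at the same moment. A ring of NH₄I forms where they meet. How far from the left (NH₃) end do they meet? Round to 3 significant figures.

Distances travelled in equal time are proportional to diffusion rates, so d_NH₃/d_HI = √(M_HI/M_NH₃) = √(127.91/17.03) = 2.741.
With d_NH₃ + d_HI = 1.47 m, d_HI = 1.47/(1 + 2.741) = 0.3930 m.
d_NH₃ = 1.47 − 0.3930 = 1.08 m.

1.08 m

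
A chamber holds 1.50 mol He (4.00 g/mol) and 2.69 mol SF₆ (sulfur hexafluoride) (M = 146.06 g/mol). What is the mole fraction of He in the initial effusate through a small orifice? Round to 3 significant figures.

Each component's effusion rate ∝ (its partial pressure)·(1/√M) ∝ n_i/√M_i.
x_He(eff) = (n_He/√M_He) / (n_He/√M_He + n_SF₆/√M_SF₆)
= (1.50/√4.00) / (1.50/√4.00 + 2.69/√146.06) = 0.7500/(0.7500 + 0.2226) = 0.771.

0.771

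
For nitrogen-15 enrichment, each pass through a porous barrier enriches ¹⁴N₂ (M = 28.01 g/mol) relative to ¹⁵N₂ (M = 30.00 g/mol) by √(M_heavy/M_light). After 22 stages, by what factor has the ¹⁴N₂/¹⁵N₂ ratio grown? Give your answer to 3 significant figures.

2.13

Overall factor = α^22 with α = √(30.00/28.01), i.e. (30.00/28.01)^(22/2).
= 1.07105^11 = 2.13.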